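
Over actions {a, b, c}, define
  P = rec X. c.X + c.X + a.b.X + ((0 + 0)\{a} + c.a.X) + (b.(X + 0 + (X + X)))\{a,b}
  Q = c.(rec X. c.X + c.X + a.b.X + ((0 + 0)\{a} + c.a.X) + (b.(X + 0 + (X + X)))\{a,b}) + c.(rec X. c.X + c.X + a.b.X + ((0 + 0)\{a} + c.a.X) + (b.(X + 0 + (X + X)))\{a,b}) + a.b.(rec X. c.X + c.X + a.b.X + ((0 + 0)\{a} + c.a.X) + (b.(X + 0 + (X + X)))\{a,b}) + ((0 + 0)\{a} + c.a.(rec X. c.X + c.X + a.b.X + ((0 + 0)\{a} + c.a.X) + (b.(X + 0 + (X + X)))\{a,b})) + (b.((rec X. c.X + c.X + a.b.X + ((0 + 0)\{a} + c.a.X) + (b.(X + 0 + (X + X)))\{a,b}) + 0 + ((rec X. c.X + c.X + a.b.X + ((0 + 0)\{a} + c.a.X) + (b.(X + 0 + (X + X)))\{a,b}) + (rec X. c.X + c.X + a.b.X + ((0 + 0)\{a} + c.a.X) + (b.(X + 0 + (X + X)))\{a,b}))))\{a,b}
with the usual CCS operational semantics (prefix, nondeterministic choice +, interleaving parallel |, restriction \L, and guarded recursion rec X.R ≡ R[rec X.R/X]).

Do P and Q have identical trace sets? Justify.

P's transition system — 3 states:
  u0 = rec X. c.X + c.X + a.b.X + ((0 + 0)\{a} + c.a.X) + (b.(X + 0 + (X + X)))\{a,b} → -a-> u1, -c-> u0, -c-> u2
  u1 = b.(rec X. c.X + c.X + a.b.X + ((0 + 0)\{a} + c.a.X) + (b.(X + 0 + (X + X)))\{a,b}) → -b-> u0
  u2 = a.(rec X. c.X + c.X + a.b.X + ((0 + 0)\{a} + c.a.X) + (b.(X + 0 + (X + X)))\{a,b}) → -a-> u0
Q's transition system — 4 states:
  v0 = c.(rec X. c.X + c.X + a.b.X + ((0 + 0)\{a} + c.a.X) + (b.(X + 0 + (X + X)))\{a,b}) + c.(rec X. c.X + c.X + a.b.X + ((0 + 0)\{a} + c.a.X) + (b.(X + 0 + (X + X)))\{a,b}) + a.b.(rec X. c.X + c.X + a.b.X + ((0 + 0)\{a} + c.a.X) + (b.(X + 0 + (X + X)))\{a,b}) + ((0 + 0)\{a} + c.a.(rec X. c.X + c.X + a.b.X + ((0 + 0)\{a} + c.a.X) + (b.(X + 0 + (X + X)))\{a,b})) + (b.((rec X. c.X + c.X + a.b.X + ((0 + 0)\{a} + c.a.X) + (b.(X + 0 + (X + X)))\{a,b}) + 0 + ((rec X. c.X + c.X + a.b.X + ((0 + 0)\{a} + c.a.X) + (b.(X + 0 + (X + X)))\{a,b}) + (rec X. c.X + c.X + a.b.X + ((0 + 0)\{a} + c.a.X) + (b.(X + 0 + (X + X)))\{a,b}))))\{a,b} → -a-> v1, -c-> v2, -c-> v3
  v1 = b.(rec X. c.X + c.X + a.b.X + ((0 + 0)\{a} + c.a.X) + (b.(X + 0 + (X + X)))\{a,b}) → -b-> v3
  v2 = a.(rec X. c.X + c.X + a.b.X + ((0 + 0)\{a} + c.a.X) + (b.(X + 0 + (X + X)))\{a,b}) → -a-> v3
  v3 = rec X. c.X + c.X + a.b.X + ((0 + 0)\{a} + c.a.X) + (b.(X + 0 + (X + X)))\{a,b} → -a-> v1, -c-> v2, -c-> v3
Bisimilarity quotient blocks:
  B0 = {u0, v0, v3}
  B1 = {u1, v1}
  B2 = {u2, v2}
u0 ∈ B0, v0 ∈ B0 → same block
Bisimilar ⇒ trace-equivalent.

trace-equivalent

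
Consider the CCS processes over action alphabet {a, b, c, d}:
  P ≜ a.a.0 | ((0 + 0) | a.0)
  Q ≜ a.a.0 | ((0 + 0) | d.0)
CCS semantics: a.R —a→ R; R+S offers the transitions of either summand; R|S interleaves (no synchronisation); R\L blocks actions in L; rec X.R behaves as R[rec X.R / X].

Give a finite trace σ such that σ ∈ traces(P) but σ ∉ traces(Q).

aaa

P's transition system — 6 states:
  s0 = a.a.0 | ((0 + 0) | a.0) :: =a=> s1, =a=> s2
  s1 = a.0 | ((0 + 0) | a.0) :: =a=> s3, =a=> s4
  s2 = a.a.0 | ((0 + 0) | 0) :: =a=> s4
  s3 = 0 | ((0 + 0) | a.0) :: =a=> s5
  s4 = a.0 | ((0 + 0) | 0) :: =a=> s5
  s5 = 0 | ((0 + 0) | 0) :: stopped
Q's transition system — 6 states:
  t0 = a.a.0 | ((0 + 0) | d.0) :: =a=> t1, =d=> t2
  t1 = a.0 | ((0 + 0) | d.0) :: =a=> t3, =d=> t4
  t2 = a.a.0 | ((0 + 0) | 0) :: =a=> t4
  t3 = 0 | ((0 + 0) | d.0) :: =d=> t5
  t4 = a.0 | ((0 + 0) | 0) :: =a=> t5
  t5 = 0 | ((0 + 0) | 0) :: stopped
Run σ = ⟨aaa⟩ on P: start {s0}
  step 1 (a): {s1, s2}
  step 2 (a): {s3, s4}
  step 3 (a): {s5}
  ✓ P
Run σ = ⟨aaa⟩ on Q: start {t0}
  step 1 (a): {t1}
  step 2 (a): {t3}
  step 3 (a): no successor for Q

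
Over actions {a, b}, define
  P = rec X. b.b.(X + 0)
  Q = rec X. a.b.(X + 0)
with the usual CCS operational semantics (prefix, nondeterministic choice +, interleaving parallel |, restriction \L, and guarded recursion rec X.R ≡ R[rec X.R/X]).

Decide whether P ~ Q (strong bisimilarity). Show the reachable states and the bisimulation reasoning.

P ≁ Q

LTS(P): 3 reachable states
  p0 = rec X. b.b.(X + 0) :: —b→ p1
  p1 = b.((rec X. b.b.(X + 0)) + 0) :: —b→ p2
  p2 = (rec X. b.b.(X + 0)) + 0 :: —b→ p1
LTS(Q): 3 reachable states
  q0 = rec X. a.b.(X + 0) :: —a→ q1
  q1 = b.((rec X. a.b.(X + 0)) + 0) :: —b→ q2
  q2 = (rec X. a.b.(X + 0)) + 0 :: —a→ q1
Partition-refinement fixed point:
  B0 = {p0, p1, p2}
  B1 = {q0, q2}
  B2 = {q1}
p0 ∈ B0, q0 ∈ B1 → different blocks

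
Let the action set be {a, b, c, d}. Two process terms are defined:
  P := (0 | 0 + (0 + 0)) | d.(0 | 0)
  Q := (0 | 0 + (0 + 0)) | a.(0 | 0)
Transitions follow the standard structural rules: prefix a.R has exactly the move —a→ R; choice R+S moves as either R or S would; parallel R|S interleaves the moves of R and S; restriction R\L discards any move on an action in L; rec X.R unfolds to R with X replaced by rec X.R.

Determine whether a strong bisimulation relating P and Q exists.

P ≁ Q

Reachable graph of P (2 states):
  m0 = (0 | 0 + (0 + 0)) | d.(0 | 0) ⊢ ··d··> m1
  m1 = (0 | 0 + (0 + 0)) | (0 | 0) ⊢ deadlocked
Reachable graph of Q (2 states):
  n0 = (0 | 0 + (0 + 0)) | a.(0 | 0) ⊢ ··a··> n1
  n1 = (0 | 0 + (0 + 0)) | (0 | 0) ⊢ deadlocked
Coarsest stable partition (strong bisimilarity classes):
  B0 = {m0}
  B1 = {m1, n1}
  B2 = {n0}
m0 ∈ B0, n0 ∈ B2 → different blocks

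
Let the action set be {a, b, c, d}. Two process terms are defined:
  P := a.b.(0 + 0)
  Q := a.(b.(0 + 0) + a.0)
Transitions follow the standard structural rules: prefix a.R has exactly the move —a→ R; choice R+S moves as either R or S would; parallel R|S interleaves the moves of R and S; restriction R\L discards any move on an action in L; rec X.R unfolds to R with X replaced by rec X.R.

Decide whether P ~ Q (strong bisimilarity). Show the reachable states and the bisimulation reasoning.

LTS(P): 3 reachable states
  p0 = a.b.(0 + 0) | =a=> p1
  p1 = b.(0 + 0) | =b=> p2
  p2 = 0 + 0 | ∅
LTS(Q): 4 reachable states
  q0 = a.(b.(0 + 0) + a.0) | =a=> q1
  q1 = b.(0 + 0) + a.0 | =a=> q2, =b=> q3
  q2 = 0 | ∅
  q3 = 0 + 0 | ∅
Bisimilarity quotient blocks:
  B0 = {p0}
  B1 = {p1}
  B2 = {p2, q2, q3}
  B3 = {q0}
  B4 = {q1}
p0 ∈ B0, q0 ∈ B3 → different blocks

P ≁ Q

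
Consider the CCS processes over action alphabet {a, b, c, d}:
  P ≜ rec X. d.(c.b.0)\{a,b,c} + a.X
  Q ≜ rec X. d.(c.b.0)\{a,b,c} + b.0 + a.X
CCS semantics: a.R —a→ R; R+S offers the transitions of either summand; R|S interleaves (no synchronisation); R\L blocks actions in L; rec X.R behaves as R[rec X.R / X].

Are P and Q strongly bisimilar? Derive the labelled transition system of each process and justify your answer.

P ≁ Q

Reachable graph of P (2 states):
  p0 = rec X. d.(c.b.0)\{a,b,c} + a.X :: -a-> p0, -d-> p1
  p1 = (c.b.0)\{a,b,c} :: stopped
Reachable graph of Q (3 states):
  q0 = rec X. d.(c.b.0)\{a,b,c} + b.0 + a.X :: -a-> q0, -b-> q1, -d-> q2
  q1 = 0 :: stopped
  q2 = (c.b.0)\{a,b,c} :: stopped
Partition-refinement fixed point:
  B0 = {p0}
  B1 = {p1, q1, q2}
  B2 = {q0}
p0 ∈ B0, q0 ∈ B2 → different blocks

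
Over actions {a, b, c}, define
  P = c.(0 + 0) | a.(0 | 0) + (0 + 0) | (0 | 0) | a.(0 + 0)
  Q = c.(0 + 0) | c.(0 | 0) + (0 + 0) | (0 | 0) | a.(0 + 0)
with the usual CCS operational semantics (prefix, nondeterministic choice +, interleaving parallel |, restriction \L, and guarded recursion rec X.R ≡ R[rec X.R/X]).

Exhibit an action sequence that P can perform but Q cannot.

Reachable graph of P (5 states):
  s0 = c.(0 + 0) | a.(0 | 0) + (0 + 0) | (0 | 0) | a.(0 + 0) | ··a··> s1, ··a··> s2, ··c··> s3
  s1 = (0 + 0) | (0 | 0) | (0 + 0) | ·
  s2 = c.(0 + 0) | (0 | 0) | ··c··> s4
  s3 = (0 + 0) | a.(0 | 0) | ··a··> s4
  s4 = (0 + 0) | (0 | 0) | ·
Reachable graph of Q (5 states):
  t0 = c.(0 + 0) | c.(0 | 0) + (0 + 0) | (0 | 0) | a.(0 + 0) | ··a··> t1, ··c··> t2, ··c··> t3
  t1 = (0 + 0) | (0 | 0) | (0 + 0) | ·
  t2 = (0 + 0) | c.(0 | 0) | ··c··> t4
  t3 = c.(0 + 0) | (0 | 0) | ··c··> t4
  t4 = (0 + 0) | (0 | 0) | ·
Run σ = ⟨ac⟩ on P: start {s0}
  after a @ step 1: {s1, s2}
  after c @ step 2: {s4}
  ✓ P
Run σ = ⟨ac⟩ on Q: start {t0}
  after a @ step 1: {t1}
  after c @ step 2: ∅ (Q stuck)

ac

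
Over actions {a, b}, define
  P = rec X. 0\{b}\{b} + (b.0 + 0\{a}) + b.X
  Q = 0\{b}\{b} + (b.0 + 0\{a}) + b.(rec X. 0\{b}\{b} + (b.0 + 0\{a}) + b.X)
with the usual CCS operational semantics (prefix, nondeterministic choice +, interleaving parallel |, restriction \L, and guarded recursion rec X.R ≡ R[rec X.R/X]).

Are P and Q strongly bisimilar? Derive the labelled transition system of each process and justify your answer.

P's transition system — 2 states:
  p0 = rec X. 0\{b}\{b} + (b.0 + 0\{a}) + b.X ⊢ =b=> p0, =b=> p1
  p1 = 0 ⊢ stopped
Q's transition system — 3 states:
  q0 = 0\{b}\{b} + (b.0 + 0\{a}) + b.(rec X. 0\{b}\{b} + (b.0 + 0\{a}) + b.X) ⊢ =b=> q1, =b=> q2
  q1 = 0 ⊢ stopped
  q2 = rec X. 0\{b}\{b} + (b.0 + 0\{a}) + b.X ⊢ =b=> q1, =b=> q2
Partition-refinement fixed point:
  B0 = {p0, q0, q2}
  B1 = {p1, q1}
p0 ∈ B0, q0 ∈ B0 → same block

YES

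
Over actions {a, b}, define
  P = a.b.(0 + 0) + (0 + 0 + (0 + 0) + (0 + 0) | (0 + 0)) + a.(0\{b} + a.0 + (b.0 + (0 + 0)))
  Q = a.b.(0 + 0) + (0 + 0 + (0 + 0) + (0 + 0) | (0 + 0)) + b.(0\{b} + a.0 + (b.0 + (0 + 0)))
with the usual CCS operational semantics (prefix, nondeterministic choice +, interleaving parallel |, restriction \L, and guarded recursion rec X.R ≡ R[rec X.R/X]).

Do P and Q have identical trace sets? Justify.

Reachable graph of P (5 states):
  m0 = a.b.(0 + 0) + (0 + 0 + (0 + 0) + (0 + 0) | (0 + 0)) + a.(0\{b} + a.0 + (b.0 + (0 + 0))) ⊢ —a→ m1, —a→ m2
  m1 = 0\{b} + a.0 + (b.0 + (0 + 0)) ⊢ —a→ m3, —b→ m3
  m2 = b.(0 + 0) ⊢ —b→ m4
  m3 = 0 ⊢ stopped
  m4 = 0 + 0 ⊢ stopped
Reachable graph of Q (5 states):
  n0 = a.b.(0 + 0) + (0 + 0 + (0 + 0) + (0 + 0) | (0 + 0)) + b.(0\{b} + a.0 + (b.0 + (0 + 0))) ⊢ —a→ n1, —b→ n2
  n1 = b.(0 + 0) ⊢ —b→ n3
  n2 = 0\{b} + a.0 + (b.0 + (0 + 0)) ⊢ —a→ n4, —b→ n4
  n3 = 0 + 0 ⊢ stopped
  n4 = 0 ⊢ stopped
Executing aa from P (initial set {m0}):
  [1] a ⇒ {m1, m2}
  [2] a ⇒ {m3}
  P completes σ.
Executing aa from Q (initial set {n0}):
  [1] a ⇒ {n1}
  [2] a ⇒ no successor for Q

NO — witness ⟨aa⟩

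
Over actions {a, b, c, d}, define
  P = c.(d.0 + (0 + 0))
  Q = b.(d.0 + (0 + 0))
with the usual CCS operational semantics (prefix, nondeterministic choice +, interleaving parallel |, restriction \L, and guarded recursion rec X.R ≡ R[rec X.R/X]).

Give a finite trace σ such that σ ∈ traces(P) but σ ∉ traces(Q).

c

P's transition system — 3 states:
  s0 = c.(d.0 + (0 + 0)) :: --c--▸ s1
  s1 = d.0 + (0 + 0) :: --d--▸ s2
  s2 = 0 :: ∅
Q's transition system — 3 states:
  t0 = b.(d.0 + (0 + 0)) :: --b--▸ t1
  t1 = d.0 + (0 + 0) :: --d--▸ t2
  t2 = 0 :: ∅
Trace ⟨c⟩ through P, begin at {s0}:
  [1] c ⇒ {s1}
  ✓ P
Trace ⟨c⟩ through Q, begin at {t0}:
  [1] c ⇒ ∅ (Q stuck)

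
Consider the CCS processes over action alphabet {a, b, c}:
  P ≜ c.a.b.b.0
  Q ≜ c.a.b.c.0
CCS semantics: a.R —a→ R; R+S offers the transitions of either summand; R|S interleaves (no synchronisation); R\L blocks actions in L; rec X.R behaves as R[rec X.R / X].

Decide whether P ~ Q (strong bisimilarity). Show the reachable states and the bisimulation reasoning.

LTS(P): 5 reachable states
  p0 = c.a.b.b.0 :: --c--▸ p1
  p1 = a.b.b.0 :: --a--▸ p2
  p2 = b.b.0 :: --b--▸ p3
  p3 = b.0 :: --b--▸ p4
  p4 = 0 :: (no moves)
LTS(Q): 5 reachable states
  q0 = c.a.b.c.0 :: --c--▸ q1
  q1 = a.b.c.0 :: --a--▸ q2
  q2 = b.c.0 :: --b--▸ q3
  q3 = c.0 :: --c--▸ q4
  q4 = 0 :: (no moves)
Bisimilarity quotient blocks:
  B0 = {p0}
  B1 = {p1}
  B2 = {p2}
  B3 = {p3}
  B4 = {p4, q4}
  B5 = {q0}
  B6 = {q1}
  B7 = {q2}
  B8 = {q3}
p0 ∈ B0, q0 ∈ B5 → different blocks

P ≁ Q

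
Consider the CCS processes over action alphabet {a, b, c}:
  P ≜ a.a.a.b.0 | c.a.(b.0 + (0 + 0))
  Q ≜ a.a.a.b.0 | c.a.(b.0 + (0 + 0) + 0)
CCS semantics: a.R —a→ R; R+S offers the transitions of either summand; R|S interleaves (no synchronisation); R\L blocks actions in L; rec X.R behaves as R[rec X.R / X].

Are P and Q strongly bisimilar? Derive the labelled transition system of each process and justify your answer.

LTS(P): 20 reachable states
  u0 = a.a.a.b.0 | c.a.(b.0 + (0 + 0)) ⊢ =a=> u1, =c=> u2
  u1 = a.a.b.0 | c.a.(b.0 + (0 + 0)) ⊢ =a=> u3, =c=> u4
  u2 = a.a.a.b.0 | a.(b.0 + (0 + 0)) ⊢ =a=> u4, =a=> u5
  u3 = a.b.0 | c.a.(b.0 + (0 + 0)) ⊢ =a=> u6, =c=> u7
  u4 = a.a.b.0 | a.(b.0 + (0 + 0)) ⊢ =a=> u7, =a=> u8
  u5 = a.a.a.b.0 | (b.0 + (0 + 0)) ⊢ =a=> u8, =b=> u9
  u6 = b.0 | c.a.(b.0 + (0 + 0)) ⊢ =b=> u10, =c=> u11
  u7 = a.b.0 | a.(b.0 + (0 + 0)) ⊢ =a=> u11, =a=> u12
  u8 = a.a.b.0 | (b.0 + (0 + 0)) ⊢ =a=> u12, =b=> u13
  u9 = a.a.a.b.0 | 0 ⊢ =a=> u13
  u10 = 0 | c.a.(b.0 + (0 + 0)) ⊢ =c=> u14
  u11 = b.0 | a.(b.0 + (0 + 0)) ⊢ =a=> u15, =b=> u14
  u12 = a.b.0 | (b.0 + (0 + 0)) ⊢ =a=> u15, =b=> u16
  u13 = a.a.b.0 | 0 ⊢ =a=> u16
  u14 = 0 | a.(b.0 + (0 + 0)) ⊢ =a=> u17
  u15 = b.0 | (b.0 + (0 + 0)) ⊢ =b=> u17, =b=> u18
  u16 = a.b.0 | 0 ⊢ =a=> u18
  u17 = 0 | (b.0 + (0 + 0)) ⊢ =b=> u19
  u18 = b.0 | 0 ⊢ =b=> u19
  u19 = 0 | 0 ⊢ ∅
LTS(Q): 20 reachable states
  v0 = a.a.a.b.0 | c.a.(b.0 + (0 + 0) + 0) ⊢ =a=> v1, =c=> v2
  v1 = a.a.b.0 | c.a.(b.0 + (0 + 0) + 0) ⊢ =a=> v3, =c=> v4
  v2 = a.a.a.b.0 | a.(b.0 + (0 + 0) + 0) ⊢ =a=> v4, =a=> v5
  v3 = a.b.0 | c.a.(b.0 + (0 + 0) + 0) ⊢ =a=> v6, =c=> v7
  v4 = a.a.b.0 | a.(b.0 + (0 + 0) + 0) ⊢ =a=> v7, =a=> v8
  v5 = a.a.a.b.0 | (b.0 + (0 + 0) + 0) ⊢ =a=> v8, =b=> v9
  v6 = b.0 | c.a.(b.0 + (0 + 0) + 0) ⊢ =b=> v10, =c=> v11
  v7 = a.b.0 | a.(b.0 + (0 + 0) + 0) ⊢ =a=> v11, =a=> v12
  v8 = a.a.b.0 | (b.0 + (0 + 0) + 0) ⊢ =a=> v12, =b=> v13
  v9 = a.a.a.b.0 | 0 ⊢ =a=> v13
  v10 = 0 | c.a.(b.0 + (0 + 0) + 0) ⊢ =c=> v14
  v11 = b.0 | a.(b.0 + (0 + 0) + 0) ⊢ =a=> v15, =b=> v14
  v12 = a.b.0 | (b.0 + (0 + 0) + 0) ⊢ =a=> v15, =b=> v16
  v13 = a.a.b.0 | 0 ⊢ =a=> v16
  v14 = 0 | a.(b.0 + (0 + 0) + 0) ⊢ =a=> v17
  v15 = b.0 | (b.0 + (0 + 0) + 0) ⊢ =b=> v17, =b=> v18
  v16 = a.b.0 | 0 ⊢ =a=> v18
  v17 = 0 | (b.0 + (0 + 0) + 0) ⊢ =b=> v19
  v18 = b.0 | 0 ⊢ =b=> v19
  v19 = 0 | 0 ⊢ ∅
Coarsest stable partition (strong bisimilarity classes):
  B0 = {u0, v0}
  B1 = {u2, v2}
  B2 = {u5, v5}
  B3 = {u8, v8}
  B4 = {u11, u12, v11, v12}
  B5 = {u15, v15}
  B6 = {u17, u18, v17, v18}
  B7 = {u19, v19}
  B8 = {u14, u16, v14, v16}
  B9 = {u13, v13}
  B10 = {u9, v9}
  B11 = {u4, v4}
  B12 = {u7, v7}
  B13 = {u1, v1}
  B14 = {u3, v3}
  B15 = {u6, v6}
  B16 = {u10, v10}
u0 ∈ B0, v0 ∈ B0 → same block

YES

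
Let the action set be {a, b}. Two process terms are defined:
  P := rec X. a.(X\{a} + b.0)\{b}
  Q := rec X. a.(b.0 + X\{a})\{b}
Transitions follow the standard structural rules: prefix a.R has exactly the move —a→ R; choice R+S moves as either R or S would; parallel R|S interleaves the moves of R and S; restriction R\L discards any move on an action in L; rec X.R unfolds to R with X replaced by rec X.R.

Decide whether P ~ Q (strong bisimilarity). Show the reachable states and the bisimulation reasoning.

P's transition system — 2 states:
  p0 = rec X. a.(X\{a} + b.0)\{b} has moves —a→ p1
  p1 = ((rec X. a.(X\{a} + b.0)\{b})\{a} + b.0)\{b} has moves stopped
Q's transition system — 2 states:
  q0 = rec X. a.(b.0 + X\{a})\{b} has moves —a→ q1
  q1 = (b.0 + (rec X. a.(b.0 + X\{a})\{b})\{a})\{b} has moves stopped
Coarsest stable partition (strong bisimilarity classes):
  B0 = {p0, q0}
  B1 = {p1, q1}
p0 ∈ B0, q0 ∈ B0 → same block

P ~ Q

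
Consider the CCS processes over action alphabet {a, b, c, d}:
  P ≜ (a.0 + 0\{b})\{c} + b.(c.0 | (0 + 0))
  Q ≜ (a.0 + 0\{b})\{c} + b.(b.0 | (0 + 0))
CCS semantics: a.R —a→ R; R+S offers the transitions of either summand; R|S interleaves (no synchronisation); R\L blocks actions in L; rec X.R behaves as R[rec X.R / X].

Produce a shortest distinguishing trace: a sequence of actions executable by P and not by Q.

bc

Reachable graph of P (4 states):
  s0 = (a.0 + 0\{b})\{c} + b.(c.0 | (0 + 0)) | -a-> s1, -b-> s2
  s1 = 0\{c} | ·
  s2 = c.0 | (0 + 0) | -c-> s3
  s3 = 0 | (0 + 0) | ·
Reachable graph of Q (4 states):
  t0 = (a.0 + 0\{b})\{c} + b.(b.0 | (0 + 0)) | -a-> t1, -b-> t2
  t1 = 0\{c} | ·
  t2 = b.0 | (0 + 0) | -b-> t3
  t3 = 0 | (0 + 0) | ·
Executing bc from P (initial set {s0}):
  [1] b ⇒ {s2}
  [2] c ⇒ {s3}
  — P admits the full trace.
Executing bc from Q (initial set {t0}):
  [1] b ⇒ {t2}
  [2] c ⇒ ∅  — Q cannot continue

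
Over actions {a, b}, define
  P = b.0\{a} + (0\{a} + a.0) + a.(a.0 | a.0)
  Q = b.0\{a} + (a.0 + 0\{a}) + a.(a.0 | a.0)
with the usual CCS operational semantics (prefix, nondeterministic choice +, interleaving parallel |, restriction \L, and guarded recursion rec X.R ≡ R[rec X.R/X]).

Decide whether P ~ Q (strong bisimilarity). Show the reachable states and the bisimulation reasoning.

YES

P's transition system — 7 states:
  u0 = b.0\{a} + (0\{a} + a.0) + a.(a.0 | a.0) ⊢ =a=> u1, =a=> u2, =b=> u3
  u1 = 0 ⊢ ∅
  u2 = a.0 | a.0 ⊢ =a=> u4, =a=> u5
  u3 = 0\{a} ⊢ ∅
  u4 = 0 | a.0 ⊢ =a=> u6
  u5 = a.0 | 0 ⊢ =a=> u6
  u6 = 0 | 0 ⊢ ∅
Q's transition system — 7 states:
  v0 = b.0\{a} + (a.0 + 0\{a}) + a.(a.0 | a.0) ⊢ =a=> v1, =a=> v2, =b=> v3
  v1 = 0 ⊢ ∅
  v2 = a.0 | a.0 ⊢ =a=> v4, =a=> v5
  v3 = 0\{a} ⊢ ∅
  v4 = 0 | a.0 ⊢ =a=> v6
  v5 = a.0 | 0 ⊢ =a=> v6
  v6 = 0 | 0 ⊢ ∅
Bisimilarity quotient blocks:
  B0 = {u0, v0}
  B1 = {u1, u3, u6, v1, v3, v6}
  B2 = {u2, v2}
  B3 = {u4, u5, v4, v5}
u0 ∈ B0, v0 ∈ B0 → same block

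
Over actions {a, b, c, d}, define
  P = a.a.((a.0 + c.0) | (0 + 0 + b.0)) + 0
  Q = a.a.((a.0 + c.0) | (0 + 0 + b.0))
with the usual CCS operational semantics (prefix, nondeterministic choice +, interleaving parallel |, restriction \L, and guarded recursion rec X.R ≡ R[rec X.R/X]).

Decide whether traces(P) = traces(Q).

traces(P) = traces(Q)

P's transition system — 6 states:
  m0 = a.a.((a.0 + c.0) | (0 + 0 + b.0)) + 0 has moves =a=> m1
  m1 = a.((a.0 + c.0) | (0 + 0 + b.0)) has moves =a=> m2
  m2 = (a.0 + c.0) | (0 + 0 + b.0) has moves =a=> m3, =b=> m4, =c=> m3
  m3 = 0 | (0 + 0 + b.0) has moves =b=> m5
  m4 = (a.0 + c.0) | 0 has moves =a=> m5, =c=> m5
  m5 = 0 | 0 has moves ∅
Q's transition system — 6 states:
  n0 = a.a.((a.0 + c.0) | (0 + 0 + b.0)) has moves =a=> n1
  n1 = a.((a.0 + c.0) | (0 + 0 + b.0)) has moves =a=> n2
  n2 = (a.0 + c.0) | (0 + 0 + b.0) has moves =a=> n3, =b=> n4, =c=> n3
  n3 = 0 | (0 + 0 + b.0) has moves =b=> n5
  n4 = (a.0 + c.0) | 0 has moves =a=> n5, =c=> n5
  n5 = 0 | 0 has moves ∅
Bisimilarity quotient blocks:
  B0 = {m0, n0}
  B1 = {m1, n1}
  B2 = {m2, n2}
  B3 = {m3, n3}
  B4 = {m5, n5}
  B5 = {m4, n4}
m0 ∈ B0, n0 ∈ B0 → same block
Bisimilar ⇒ trace-equivalent.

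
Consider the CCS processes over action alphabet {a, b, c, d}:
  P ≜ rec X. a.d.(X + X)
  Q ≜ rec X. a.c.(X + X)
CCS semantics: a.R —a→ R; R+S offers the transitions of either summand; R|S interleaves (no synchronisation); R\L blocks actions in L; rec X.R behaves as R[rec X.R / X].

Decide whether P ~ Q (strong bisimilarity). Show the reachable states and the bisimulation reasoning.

not bisimilar

Reachable graph of P (3 states):
  s0 = rec X. a.d.(X + X) ⊢ —a→ s1
  s1 = d.((rec X. a.d.(X + X)) + (rec X. a.d.(X + X))) ⊢ —d→ s2
  s2 = (rec X. a.d.(X + X)) + (rec X. a.d.(X + X)) ⊢ —a→ s1
Reachable graph of Q (3 states):
  t0 = rec X. a.c.(X + X) ⊢ —a→ t1
  t1 = c.((rec X. a.c.(X + X)) + (rec X. a.c.(X + X))) ⊢ —c→ t2
  t2 = (rec X. a.c.(X + X)) + (rec X. a.c.(X + X)) ⊢ —a→ t1
Bisimilarity quotient blocks:
  B0 = {s0, s2}
  B1 = {s1}
  B2 = {t0, t2}
  B3 = {t1}
s0 ∈ B0, t0 ∈ B2 → different blocks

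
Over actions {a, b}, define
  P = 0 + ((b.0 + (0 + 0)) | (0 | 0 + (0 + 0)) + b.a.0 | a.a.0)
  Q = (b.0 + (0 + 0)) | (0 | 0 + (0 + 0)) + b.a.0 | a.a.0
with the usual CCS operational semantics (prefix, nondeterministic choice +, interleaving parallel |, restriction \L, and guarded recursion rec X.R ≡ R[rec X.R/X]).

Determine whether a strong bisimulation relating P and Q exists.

LTS(P): 10 reachable states
  u0 = 0 + ((b.0 + (0 + 0)) | (0 | 0 + (0 + 0)) + b.a.0 | a.a.0) → —a→ u1, —b→ u2, —b→ u3
  u1 = b.a.0 | a.0 → —a→ u4, —b→ u5
  u2 = 0 | (0 | 0 + (0 + 0)) → ∅
  u3 = a.0 | a.a.0 → —a→ u5, —a→ u6
  u4 = b.a.0 | 0 → —b→ u7
  u5 = a.0 | a.0 → —a→ u7, —a→ u8
  u6 = 0 | a.a.0 → —a→ u8
  u7 = a.0 | 0 → —a→ u9
  u8 = 0 | a.0 → —a→ u9
  u9 = 0 | 0 → ∅
LTS(Q): 10 reachable states
  v0 = (b.0 + (0 + 0)) | (0 | 0 + (0 + 0)) + b.a.0 | a.a.0 → —a→ v1, —b→ v2, —b→ v3
  v1 = b.a.0 | a.0 → —a→ v4, —b→ v5
  v2 = 0 | (0 | 0 + (0 + 0)) → ∅
  v3 = a.0 | a.a.0 → —a→ v5, —a→ v6
  v4 = b.a.0 | 0 → —b→ v7
  v5 = a.0 | a.0 → —a→ v7, —a→ v8
  v6 = 0 | a.a.0 → —a→ v8
  v7 = a.0 | 0 → —a→ v9
  v8 = 0 | a.0 → —a→ v9
  v9 = 0 | 0 → ∅
Partition-refinement fixed point:
  B0 = {u0, v0}
  B1 = {u1, v1}
  B2 = {u5, u6, v5, v6}
  B3 = {u7, u8, v7, v8}
  B4 = {u2, u9, v2, v9}
  B5 = {u4, v4}
  B6 = {u3, v3}
u0 ∈ B0, v0 ∈ B0 → same block

YES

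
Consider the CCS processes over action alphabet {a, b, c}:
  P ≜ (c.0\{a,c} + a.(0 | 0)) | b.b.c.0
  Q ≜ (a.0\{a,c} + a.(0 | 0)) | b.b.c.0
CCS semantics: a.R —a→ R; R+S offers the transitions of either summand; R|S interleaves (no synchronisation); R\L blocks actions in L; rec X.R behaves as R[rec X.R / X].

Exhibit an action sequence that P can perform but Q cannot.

P's transition system — 12 states:
  p0 = (c.0\{a,c} + a.(0 | 0)) | b.b.c.0 → ··a··> p1, ··b··> p2, ··c··> p3
  p1 = 0 | 0 | b.b.c.0 → ··b··> p4
  p2 = (c.0\{a,c} + a.(0 | 0)) | b.c.0 → ··a··> p4, ··b··> p5, ··c··> p6
  p3 = 0\{a,c} | b.b.c.0 → ··b··> p6
  p4 = 0 | 0 | b.c.0 → ··b··> p7
  p5 = (c.0\{a,c} + a.(0 | 0)) | c.0 → ··a··> p7, ··c··> p8, ··c··> p9
  p6 = 0\{a,c} | b.c.0 → ··b··> p9
  p7 = 0 | 0 | c.0 → ··c··> p10
  p8 = (c.0\{a,c} + a.(0 | 0)) | 0 → ··a··> p10, ··c··> p11
  p9 = 0\{a,c} | c.0 → ··c··> p11
  p10 = 0 | 0 | 0 → deadlocked
  p11 = 0\{a,c} | 0 → deadlocked
Q's transition system — 12 states:
  q0 = (a.0\{a,c} + a.(0 | 0)) | b.b.c.0 → ··a··> q1, ··a··> q2, ··b··> q3
  q1 = 0 | 0 | b.b.c.0 → ··b··> q4
  q2 = 0\{a,c} | b.b.c.0 → ··b··> q5
  q3 = (a.0\{a,c} + a.(0 | 0)) | b.c.0 → ··a··> q4, ··a··> q5, ··b··> q6
  q4 = 0 | 0 | b.c.0 → ··b··> q7
  q5 = 0\{a,c} | b.c.0 → ··b··> q8
  q6 = (a.0\{a,c} + a.(0 | 0)) | c.0 → ··a··> q7, ··a··> q8, ··c··> q9
  q7 = 0 | 0 | c.0 → ··c··> q10
  q8 = 0\{a,c} | c.0 → ··c··> q11
  q9 = (a.0\{a,c} + a.(0 | 0)) | 0 → ··a··> q10, ··a··> q11
  q10 = 0 | 0 | 0 → deadlocked
  q11 = 0\{a,c} | 0 → deadlocked
Trace ⟨c⟩ through P, begin at {p0}:
  step 1 (c): {p3}
  ✓ P
Trace ⟨c⟩ through Q, begin at {q0}:
  step 1 (c): no successor for Q

c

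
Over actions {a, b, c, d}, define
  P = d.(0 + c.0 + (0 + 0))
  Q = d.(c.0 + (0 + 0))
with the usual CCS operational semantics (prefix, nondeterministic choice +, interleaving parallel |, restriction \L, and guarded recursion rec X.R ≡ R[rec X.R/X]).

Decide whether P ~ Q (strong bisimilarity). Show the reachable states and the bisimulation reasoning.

P ~ Q

LTS(P): 3 reachable states
  p0 = d.(0 + c.0 + (0 + 0)) → --d--▸ p1
  p1 = 0 + c.0 + (0 + 0) → --c--▸ p2
  p2 = 0 → stopped
LTS(Q): 3 reachable states
  q0 = d.(c.0 + (0 + 0)) → --d--▸ q1
  q1 = c.0 + (0 + 0) → --c--▸ q2
  q2 = 0 → stopped
Partition-refinement fixed point:
  B0 = {p0, q0}
  B1 = {p1, q1}
  B2 = {p2, q2}
p0 ∈ B0, q0 ∈ B0 → same block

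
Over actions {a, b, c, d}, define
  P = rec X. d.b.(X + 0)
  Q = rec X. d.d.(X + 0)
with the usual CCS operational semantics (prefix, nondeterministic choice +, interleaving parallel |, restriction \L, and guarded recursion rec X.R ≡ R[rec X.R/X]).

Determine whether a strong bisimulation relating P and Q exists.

LTS(P): 3 reachable states
  m0 = rec X. d.b.(X + 0) | —d→ m1
  m1 = b.((rec X. d.b.(X + 0)) + 0) | —b→ m2
  m2 = (rec X. d.b.(X + 0)) + 0 | —d→ m1
LTS(Q): 3 reachable states
  n0 = rec X. d.d.(X + 0) | —d→ n1
  n1 = d.((rec X. d.d.(X + 0)) + 0) | —d→ n2
  n2 = (rec X. d.d.(X + 0)) + 0 | —d→ n1
Bisimilarity quotient blocks:
  B0 = {m0, m2}
  B1 = {m1}
  B2 = {n0, n1, n2}
m0 ∈ B0, n0 ∈ B2 → different blocks

P ≁ Q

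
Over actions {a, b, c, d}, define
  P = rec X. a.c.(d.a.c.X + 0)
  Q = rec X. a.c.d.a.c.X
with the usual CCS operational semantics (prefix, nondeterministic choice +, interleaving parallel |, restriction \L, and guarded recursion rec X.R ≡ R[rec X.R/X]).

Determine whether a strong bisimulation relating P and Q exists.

P ~ Q

Reachable graph of P (5 states):
  s0 = rec X. a.c.(d.a.c.X + 0) ⊢ ··a··> s1
  s1 = c.(d.a.c.(rec X. a.c.(d.a.c.X + 0)) + 0) ⊢ ··c··> s2
  s2 = d.a.c.(rec X. a.c.(d.a.c.X + 0)) + 0 ⊢ ··d··> s3
  s3 = a.c.(rec X. a.c.(d.a.c.X + 0)) ⊢ ··a··> s4
  s4 = c.(rec X. a.c.(d.a.c.X + 0)) ⊢ ··c··> s0
Reachable graph of Q (5 states):
  t0 = rec X. a.c.d.a.c.X ⊢ ··a··> t1
  t1 = c.d.a.c.(rec X. a.c.d.a.c.X) ⊢ ··c··> t2
  t2 = d.a.c.(rec X. a.c.d.a.c.X) ⊢ ··d··> t3
  t3 = a.c.(rec X. a.c.d.a.c.X) ⊢ ··a··> t4
  t4 = c.(rec X. a.c.d.a.c.X) ⊢ ··c··> t0
Coarsest stable partition (strong bisimilarity classes):
  B0 = {s0, t0}
  B1 = {s1, t1}
  B2 = {s2, t2}
  B3 = {s3, t3}
  B4 = {s4, t4}
s0 ∈ B0, t0 ∈ B0 → same block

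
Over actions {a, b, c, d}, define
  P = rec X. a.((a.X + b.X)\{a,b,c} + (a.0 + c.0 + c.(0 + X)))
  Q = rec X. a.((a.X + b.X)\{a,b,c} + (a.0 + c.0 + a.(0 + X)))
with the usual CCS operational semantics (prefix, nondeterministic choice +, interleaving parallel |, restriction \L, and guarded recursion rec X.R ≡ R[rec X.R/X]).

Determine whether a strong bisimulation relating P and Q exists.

NO

Reachable graph of P (4 states):
  u0 = rec X. a.((a.X + b.X)\{a,b,c} + (a.0 + c.0 + c.(0 + X))) has moves —a→ u1
  u1 = (a.(rec X. a.((a.X + b.X)\{a,b,c} + (a.0 + c.0 + c.(0 + X)))) + b.(rec X. a.((a.X + b.X)\{a,b,c} + (a.0 + c.0 + c.(0 + X)))))\{a,b,c} + (a.0 + c.0 + c.(0 + (rec X. a.((a.X + b.X)\{a,b,c} + (a.0 + c.0 + c.(0 + X)))))) has moves —a→ u2, —c→ u2, —c→ u3
  u2 = 0 has moves deadlocked
  u3 = 0 + (rec X. a.((a.X + b.X)\{a,b,c} + (a.0 + c.0 + c.(0 + X)))) has moves —a→ u1
Reachable graph of Q (4 states):
  v0 = rec X. a.((a.X + b.X)\{a,b,c} + (a.0 + c.0 + a.(0 + X))) has moves —a→ v1
  v1 = (a.(rec X. a.((a.X + b.X)\{a,b,c} + (a.0 + c.0 + a.(0 + X)))) + b.(rec X. a.((a.X + b.X)\{a,b,c} + (a.0 + c.0 + a.(0 + X)))))\{a,b,c} + (a.0 + c.0 + a.(0 + (rec X. a.((a.X + b.X)\{a,b,c} + (a.0 + c.0 + a.(0 + X)))))) has moves —a→ v2, —a→ v3, —c→ v2
  v2 = 0 has moves deadlocked
  v3 = 0 + (rec X. a.((a.X + b.X)\{a,b,c} + (a.0 + c.0 + a.(0 + X)))) has moves —a→ v1
Partition-refinement fixed point:
  B0 = {u0, u3}
  B1 = {u1}
  B2 = {u2, v2}
  B3 = {v0, v3}
  B4 = {v1}
u0 ∈ B0, v0 ∈ B3 → different blocks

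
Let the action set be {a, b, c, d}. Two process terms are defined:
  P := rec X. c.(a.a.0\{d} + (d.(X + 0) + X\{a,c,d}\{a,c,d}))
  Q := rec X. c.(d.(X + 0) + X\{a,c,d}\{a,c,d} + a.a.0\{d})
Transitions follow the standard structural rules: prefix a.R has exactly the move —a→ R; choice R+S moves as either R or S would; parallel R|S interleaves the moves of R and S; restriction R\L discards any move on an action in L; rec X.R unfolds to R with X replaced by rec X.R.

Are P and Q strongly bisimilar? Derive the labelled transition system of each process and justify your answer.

LTS(P): 5 reachable states
  p0 = rec X. c.(a.a.0\{d} + (d.(X + 0) + X\{a,c,d}\{a,c,d})) → —c→ p1
  p1 = a.a.0\{d} + (d.((rec X. c.(a.a.0\{d} + (d.(X + 0) + X\{a,c,d}\{a,c,d}))) + 0) + (rec X. c.(a.a.0\{d} + (d.(X + 0) + X\{a,c,d}\{a,c,d})))\{a,c,d}\{a,c,d}) → —a→ p2, —d→ p3
  p2 = a.0\{d} → —a→ p4
  p3 = (rec X. c.(a.a.0\{d} + (d.(X + 0) + X\{a,c,d}\{a,c,d}))) + 0 → —c→ p1
  p4 = 0\{d} → stopped
LTS(Q): 5 reachable states
  q0 = rec X. c.(d.(X + 0) + X\{a,c,d}\{a,c,d} + a.a.0\{d}) → —c→ q1
  q1 = d.((rec X. c.(d.(X + 0) + X\{a,c,d}\{a,c,d} + a.a.0\{d})) + 0) + (rec X. c.(d.(X + 0) + X\{a,c,d}\{a,c,d} + a.a.0\{d}))\{a,c,d}\{a,c,d} + a.a.0\{d} → —a→ q2, —d→ q3
  q2 = a.0\{d} → —a→ q4
  q3 = (rec X. c.(d.(X + 0) + X\{a,c,d}\{a,c,d} + a.a.0\{d})) + 0 → —c→ q1
  q4 = 0\{d} → stopped
Partition-refinement fixed point:
  B0 = {p0, p3, q0, q3}
  B1 = {p1, q1}
  B2 = {p2, q2}
  B3 = {p4, q4}
p0 ∈ B0, q0 ∈ B0 → same block

P ~ Q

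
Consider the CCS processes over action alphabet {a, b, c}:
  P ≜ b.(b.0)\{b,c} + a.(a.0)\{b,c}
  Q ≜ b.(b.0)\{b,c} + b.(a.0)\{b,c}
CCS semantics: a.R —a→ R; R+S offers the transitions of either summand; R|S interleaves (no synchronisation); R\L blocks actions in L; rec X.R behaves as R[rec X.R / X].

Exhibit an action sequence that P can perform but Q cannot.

P's transition system — 4 states:
  s0 = b.(b.0)\{b,c} + a.(a.0)\{b,c} has moves -a-> s1, -b-> s2
  s1 = (a.0)\{b,c} has moves -a-> s3
  s2 = (b.0)\{b,c} has moves ∅
  s3 = 0\{b,c} has moves ∅
Q's transition system — 4 states:
  t0 = b.(b.0)\{b,c} + b.(a.0)\{b,c} has moves -b-> t1, -b-> t2
  t1 = (a.0)\{b,c} has moves -a-> t3
  t2 = (b.0)\{b,c} has moves ∅
  t3 = 0\{b,c} has moves ∅
Trace ⟨a⟩ through P, begin at {s0}:
  step 1 (a): {s1}
  — P admits the full trace.
Trace ⟨a⟩ through Q, begin at {t0}:
  step 1 (a): no successor for Q

a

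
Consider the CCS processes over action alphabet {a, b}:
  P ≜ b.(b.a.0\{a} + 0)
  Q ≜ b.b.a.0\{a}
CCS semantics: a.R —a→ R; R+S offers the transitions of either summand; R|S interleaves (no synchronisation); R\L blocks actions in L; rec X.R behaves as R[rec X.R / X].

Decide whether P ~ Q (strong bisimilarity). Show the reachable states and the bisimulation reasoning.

P's transition system — 4 states:
  u0 = b.(b.a.0\{a} + 0) :: =b=> u1
  u1 = b.a.0\{a} + 0 :: =b=> u2
  u2 = a.0\{a} :: =a=> u3
  u3 = 0\{a} :: ·
Q's transition system — 4 states:
  v0 = b.b.a.0\{a} :: =b=> v1
  v1 = b.a.0\{a} :: =b=> v2
  v2 = a.0\{a} :: =a=> v3
  v3 = 0\{a} :: ·
Partition-refinement fixed point:
  B0 = {u0, v0}
  B1 = {u1, v1}
  B2 = {u2, v2}
  B3 = {u3, v3}
u0 ∈ B0, v0 ∈ B0 → same block

P ~ Q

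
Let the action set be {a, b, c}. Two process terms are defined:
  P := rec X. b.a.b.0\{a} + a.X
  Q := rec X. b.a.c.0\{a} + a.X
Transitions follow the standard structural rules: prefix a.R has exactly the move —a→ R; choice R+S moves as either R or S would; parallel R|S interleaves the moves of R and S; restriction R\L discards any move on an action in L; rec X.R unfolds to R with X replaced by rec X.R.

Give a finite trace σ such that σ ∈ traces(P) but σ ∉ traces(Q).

bab

LTS(P): 4 reachable states
  s0 = rec X. b.a.b.0\{a} + a.X | -a-> s0, -b-> s1
  s1 = a.b.0\{a} | -a-> s2
  s2 = b.0\{a} | -b-> s3
  s3 = 0\{a} | (no moves)
LTS(Q): 4 reachable states
  t0 = rec X. b.a.c.0\{a} + a.X | -a-> t0, -b-> t1
  t1 = a.c.0\{a} | -a-> t2
  t2 = c.0\{a} | -c-> t3
  t3 = 0\{a} | (no moves)
Run σ = ⟨bab⟩ on P: start {s0}
  [1] b ⇒ {s1}
  [2] a ⇒ {s2}
  [3] b ⇒ {s3}
  ✓ P
Run σ = ⟨bab⟩ on Q: start {t0}
  [1] b ⇒ {t1}
  [2] a ⇒ {t2}
  [3] b ⇒ no successor for Q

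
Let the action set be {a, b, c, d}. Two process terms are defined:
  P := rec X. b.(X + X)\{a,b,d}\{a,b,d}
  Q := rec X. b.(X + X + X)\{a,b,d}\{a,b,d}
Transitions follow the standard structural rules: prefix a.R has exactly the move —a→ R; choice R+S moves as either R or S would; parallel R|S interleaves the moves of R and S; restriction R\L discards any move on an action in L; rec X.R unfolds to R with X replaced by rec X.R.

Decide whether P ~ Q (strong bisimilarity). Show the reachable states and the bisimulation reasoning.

P ~ Q

Reachable graph of P (2 states):
  u0 = rec X. b.(X + X)\{a,b,d}\{a,b,d} → -b-> u1
  u1 = ((rec X. b.(X + X)\{a,b,d}\{a,b,d}) + (rec X. b.(X + X)\{a,b,d}\{a,b,d}))\{a,b,d}\{a,b,d} → ∅
Reachable graph of Q (2 states):
  v0 = rec X. b.(X + X + X)\{a,b,d}\{a,b,d} → -b-> v1
  v1 = ((rec X. b.(X + X + X)\{a,b,d}\{a,b,d}) + (rec X. b.(X + X + X)\{a,b,d}\{a,b,d}) + (rec X. b.(X + X + X)\{a,b,d}\{a,b,d}))\{a,b,d}\{a,b,d} → ∅
Coarsest stable partition (strong bisimilarity classes):
  B0 = {u0, v0}
  B1 = {u1, v1}
u0 ∈ B0, v0 ∈ B0 → same block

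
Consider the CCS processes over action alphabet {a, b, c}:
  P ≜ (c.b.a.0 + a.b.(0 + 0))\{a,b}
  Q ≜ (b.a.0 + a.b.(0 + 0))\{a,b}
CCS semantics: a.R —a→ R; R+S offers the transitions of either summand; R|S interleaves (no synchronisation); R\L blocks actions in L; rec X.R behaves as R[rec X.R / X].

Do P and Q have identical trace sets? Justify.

Reachable graph of P (2 states):
  u0 = (c.b.a.0 + a.b.(0 + 0))\{a,b} ⊢ -c-> u1
  u1 = (b.a.0)\{a,b} ⊢ ∅
Reachable graph of Q (1 states):
  v0 = (b.a.0 + a.b.(0 + 0))\{a,b} ⊢ ∅
Trace ⟨c⟩ through P, begin at {u0}:
  [1] c ⇒ {u1}
  — P admits the full trace.
Trace ⟨c⟩ through Q, begin at {v0}:
  [1] c ⇒ no successor for Q

NO — witness ⟨c⟩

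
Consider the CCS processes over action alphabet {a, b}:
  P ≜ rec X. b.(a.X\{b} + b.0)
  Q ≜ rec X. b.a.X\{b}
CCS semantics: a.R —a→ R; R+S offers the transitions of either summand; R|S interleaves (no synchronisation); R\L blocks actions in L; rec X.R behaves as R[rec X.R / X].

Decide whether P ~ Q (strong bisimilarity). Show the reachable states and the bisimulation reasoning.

LTS(P): 4 reachable states
  m0 = rec X. b.(a.X\{b} + b.0) :: ··b··> m1
  m1 = a.(rec X. b.(a.X\{b} + b.0))\{b} + b.0 :: ··a··> m2, ··b··> m3
  m2 = (rec X. b.(a.X\{b} + b.0))\{b} :: ·
  m3 = 0 :: ·
LTS(Q): 3 reachable states
  n0 = rec X. b.a.X\{b} :: ··b··> n1
  n1 = a.(rec X. b.a.X\{b})\{b} :: ··a··> n2
  n2 = (rec X. b.a.X\{b})\{b} :: ·
Partition-refinement fixed point:
  B0 = {m0}
  B1 = {m1}
  B2 = {m2, m3, n2}
  B3 = {n0}
  B4 = {n1}
m0 ∈ B0, n0 ∈ B3 → different blocks

P ≁ Q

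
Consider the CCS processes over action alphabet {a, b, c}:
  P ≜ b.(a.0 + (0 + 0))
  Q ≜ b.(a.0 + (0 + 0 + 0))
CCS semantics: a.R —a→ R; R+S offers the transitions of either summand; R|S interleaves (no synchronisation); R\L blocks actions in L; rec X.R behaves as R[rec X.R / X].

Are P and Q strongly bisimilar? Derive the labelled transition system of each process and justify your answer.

LTS(P): 3 reachable states
  s0 = b.(a.0 + (0 + 0)) ⊢ —b→ s1
  s1 = a.0 + (0 + 0) ⊢ —a→ s2
  s2 = 0 ⊢ ·
LTS(Q): 3 reachable states
  t0 = b.(a.0 + (0 + 0 + 0)) ⊢ —b→ t1
  t1 = a.0 + (0 + 0 + 0) ⊢ —a→ t2
  t2 = 0 ⊢ ·
Bisimilarity quotient blocks:
  B0 = {s0, t0}
  B1 = {s1, t1}
  B2 = {s2, t2}
s0 ∈ B0, t0 ∈ B0 → same block

YES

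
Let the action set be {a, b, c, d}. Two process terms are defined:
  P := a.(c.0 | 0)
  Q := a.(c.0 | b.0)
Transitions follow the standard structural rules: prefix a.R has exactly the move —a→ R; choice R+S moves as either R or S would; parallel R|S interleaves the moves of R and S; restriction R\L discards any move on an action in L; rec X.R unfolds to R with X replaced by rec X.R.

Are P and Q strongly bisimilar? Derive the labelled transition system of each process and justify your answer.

NO

LTS(P): 3 reachable states
  p0 = a.(c.0 | 0) has moves —a→ p1
  p1 = c.0 | 0 has moves —c→ p2
  p2 = 0 | 0 has moves ·
LTS(Q): 5 reachable states
  q0 = a.(c.0 | b.0) has moves —a→ q1
  q1 = c.0 | b.0 has moves —b→ q2, —c→ q3
  q2 = c.0 | 0 has moves —c→ q4
  q3 = 0 | b.0 has moves —b→ q4
  q4 = 0 | 0 has moves ·
Bisimilarity quotient blocks:
  B0 = {p0}
  B1 = {p1, q2}
  B2 = {p2, q4}
  B3 = {q0}
  B4 = {q1}
  B5 = {q3}
p0 ∈ B0, q0 ∈ B3 → different blocks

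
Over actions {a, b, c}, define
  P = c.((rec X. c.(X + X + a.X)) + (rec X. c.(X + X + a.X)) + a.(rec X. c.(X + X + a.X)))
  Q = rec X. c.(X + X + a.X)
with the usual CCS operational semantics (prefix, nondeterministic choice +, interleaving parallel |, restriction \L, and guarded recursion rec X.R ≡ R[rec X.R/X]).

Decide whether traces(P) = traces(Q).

LTS(P): 3 reachable states
  p0 = c.((rec X. c.(X + X + a.X)) + (rec X. c.(X + X + a.X)) + a.(rec X. c.(X + X + a.X))) ⊢ =c=> p1
  p1 = (rec X. c.(X + X + a.X)) + (rec X. c.(X + X + a.X)) + a.(rec X. c.(X + X + a.X)) ⊢ =a=> p2, =c=> p1
  p2 = rec X. c.(X + X + a.X) ⊢ =c=> p1
LTS(Q): 2 reachable states
  q0 = rec X. c.(X + X + a.X) ⊢ =c=> q1
  q1 = (rec X. c.(X + X + a.X)) + (rec X. c.(X + X + a.X)) + a.(rec X. c.(X + X + a.X)) ⊢ =a=> q0, =c=> q1
Coarsest stable partition (strong bisimilarity classes):
  B0 = {p0, p2, q0}
  B1 = {p1, q1}
p0 ∈ B0, q0 ∈ B0 → same block
Bisimilar ⇒ trace-equivalent.

trace-equivalent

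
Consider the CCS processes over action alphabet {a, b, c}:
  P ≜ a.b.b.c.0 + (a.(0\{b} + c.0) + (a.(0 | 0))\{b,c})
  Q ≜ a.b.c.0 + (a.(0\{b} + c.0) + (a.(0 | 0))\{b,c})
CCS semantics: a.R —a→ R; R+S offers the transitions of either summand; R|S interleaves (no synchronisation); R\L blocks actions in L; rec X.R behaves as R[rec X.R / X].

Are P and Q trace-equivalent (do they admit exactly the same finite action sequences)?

P's transition system — 7 states:
  p0 = a.b.b.c.0 + (a.(0\{b} + c.0) + (a.(0 | 0))\{b,c}) :: =a=> p1, =a=> p2, =a=> p3
  p1 = (0 | 0)\{b,c} :: stopped
  p2 = 0\{b} + c.0 :: =c=> p4
  p3 = b.b.c.0 :: =b=> p5
  p4 = 0 :: stopped
  p5 = b.c.0 :: =b=> p6
  p6 = c.0 :: =c=> p4
Q's transition system — 6 states:
  q0 = a.b.c.0 + (a.(0\{b} + c.0) + (a.(0 | 0))\{b,c}) :: =a=> q1, =a=> q2, =a=> q3
  q1 = (0 | 0)\{b,c} :: stopped
  q2 = 0\{b} + c.0 :: =c=> q4
  q3 = b.c.0 :: =b=> q5
  q4 = 0 :: stopped
  q5 = c.0 :: =c=> q4
Trace ⟨abb⟩ through P, begin at {p0}:
  step 1 (a): {p1, p2, p3}
  step 2 (b): {p5}
  step 3 (b): {p6}
  P completes σ.
Trace ⟨abb⟩ through Q, begin at {q0}:
  step 1 (a): {q1, q2, q3}
  step 2 (b): {q5}
  step 3 (b): no successor for Q

traces(P) ≠ traces(Q) — witness ⟨abb⟩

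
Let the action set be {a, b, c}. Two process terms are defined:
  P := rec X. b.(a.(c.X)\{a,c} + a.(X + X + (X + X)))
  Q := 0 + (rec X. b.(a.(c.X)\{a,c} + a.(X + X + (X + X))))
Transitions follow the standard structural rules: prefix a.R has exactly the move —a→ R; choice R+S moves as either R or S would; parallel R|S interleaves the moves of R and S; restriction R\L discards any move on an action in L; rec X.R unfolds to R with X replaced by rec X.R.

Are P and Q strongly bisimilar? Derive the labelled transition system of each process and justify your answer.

YES

LTS(P): 4 reachable states
  m0 = rec X. b.(a.(c.X)\{a,c} + a.(X + X + (X + X))) ⊢ =b=> m1
  m1 = a.(c.(rec X. b.(a.(c.X)\{a,c} + a.(X + X + (X + X)))))\{a,c} + a.((rec X. b.(a.(c.X)\{a,c} + a.(X + X + (X + X)))) + (rec X. b.(a.(c.X)\{a,c} + a.(X + X + (X + X)))) + ((rec X. b.(a.(c.X)\{a,c} + a.(X + X + (X + X)))) + (rec X. b.(a.(c.X)\{a,c} + a.(X + X + (X + X)))))) ⊢ =a=> m2, =a=> m3
  m2 = (c.(rec X. b.(a.(c.X)\{a,c} + a.(X + X + (X + X)))))\{a,c} ⊢ stopped
  m3 = (rec X. b.(a.(c.X)\{a,c} + a.(X + X + (X + X)))) + (rec X. b.(a.(c.X)\{a,c} + a.(X + X + (X + X)))) + ((rec X. b.(a.(c.X)\{a,c} + a.(X + X + (X + X)))) + (rec X. b.(a.(c.X)\{a,c} + a.(X + X + (X + X))))) ⊢ =b=> m1
LTS(Q): 4 reachable states
  n0 = 0 + (rec X. b.(a.(c.X)\{a,c} + a.(X + X + (X + X)))) ⊢ =b=> n1
  n1 = a.(c.(rec X. b.(a.(c.X)\{a,c} + a.(X + X + (X + X)))))\{a,c} + a.((rec X. b.(a.(c.X)\{a,c} + a.(X + X + (X + X)))) + (rec X. b.(a.(c.X)\{a,c} + a.(X + X + (X + X)))) + ((rec X. b.(a.(c.X)\{a,c} + a.(X + X + (X + X)))) + (rec X. b.(a.(c.X)\{a,c} + a.(X + X + (X + X)))))) ⊢ =a=> n2, =a=> n3
  n2 = (c.(rec X. b.(a.(c.X)\{a,c} + a.(X + X + (X + X)))))\{a,c} ⊢ stopped
  n3 = (rec X. b.(a.(c.X)\{a,c} + a.(X + X + (X + X)))) + (rec X. b.(a.(c.X)\{a,c} + a.(X + X + (X + X)))) + ((rec X. b.(a.(c.X)\{a,c} + a.(X + X + (X + X)))) + (rec X. b.(a.(c.X)\{a,c} + a.(X + X + (X + X))))) ⊢ =b=> n1
Coarsest stable partition (strong bisimilarity classes):
  B0 = {m0, m3, n0, n3}
  B1 = {m1, n1}
  B2 = {m2, n2}
m0 ∈ B0, n0 ∈ B0 → same block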